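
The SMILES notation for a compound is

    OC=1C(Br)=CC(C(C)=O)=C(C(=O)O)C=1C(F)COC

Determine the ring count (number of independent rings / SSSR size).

In SMILES, each pair of matching ring-closure digits denotes one ring-closing bond; the number of such bonds equals the number of independent rings.
Ring-closure bonds here: 1.

1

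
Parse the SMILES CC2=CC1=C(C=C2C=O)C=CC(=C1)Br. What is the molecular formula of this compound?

Walk through each heavy atom and fill implicit hydrogens from standard valence (C 4, N 3, O 2, S 2, halogen 1):
  atom 1: C, bond orders sum to 1 (valence 4) → 3 H
  atom 2: C, bond orders sum to 4 (valence 4) → 0 H
  atom 3: C, bond orders sum to 3 (valence 4) → 1 H
  atom 4: C, bond orders sum to 4 (valence 4) → 0 H
  atom 5: C, bond orders sum to 4 (valence 4) → 0 H
  atom 6: C, bond orders sum to 3 (valence 4) → 1 H
  atom 7: C, bond orders sum to 4 (valence 4) → 0 H
  atom 8: C, bond orders sum to 3 (valence 4) → 1 H
  atom 9: O, bond orders sum to 2 (valence 2) → 0 H
  atom 10: C, bond orders sum to 3 (valence 4) → 1 H
  atom 11: C, bond orders sum to 3 (valence 4) → 1 H
  atom 12: C, bond orders sum to 4 (valence 4) → 0 H
  atom 13: C, bond orders sum to 3 (valence 4) → 1 H
  atom 14: Br (halogen, monovalent) → 0 H
Totals → C:12, H:9, Br:1, O:1.
In Hill order: C12H9BrO.

C12H9BrO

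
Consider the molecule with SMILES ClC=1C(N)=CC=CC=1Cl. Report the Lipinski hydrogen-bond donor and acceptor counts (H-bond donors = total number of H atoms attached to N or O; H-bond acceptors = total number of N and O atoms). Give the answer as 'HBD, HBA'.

Donors: find every N or O and count the H atoms it carries.
  atom 4 (N): bond orders sum to 1 → 2 H
Lipinski HBD = 2.
Acceptors: N atoms = 1, O atoms = 0 → HBA = 1.

2, 1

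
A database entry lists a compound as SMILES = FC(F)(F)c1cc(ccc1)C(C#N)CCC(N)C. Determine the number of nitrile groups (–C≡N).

The nitrile motif appears at heavy-atom position 12 in the SMILES.
Other groups present: 1 primary amine.
Nitrile count: 1.

1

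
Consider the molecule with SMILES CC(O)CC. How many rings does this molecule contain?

In SMILES, each pair of matching ring-closure digits denotes one ring-closing bond; the number of such bonds equals the number of independent rings.
Ring-closure bonds here: 0.

0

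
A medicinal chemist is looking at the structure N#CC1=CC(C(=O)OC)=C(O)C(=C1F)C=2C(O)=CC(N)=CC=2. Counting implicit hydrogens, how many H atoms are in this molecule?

11

Walk through each heavy atom and fill implicit hydrogens from standard valence (C 4, N 3, O 2, S 2, halogen 1):
  atom 1: N, bond orders sum to 3 (valence 3) → 0 H
  atom 2: C, bond orders sum to 4 (valence 4) → 0 H
  atom 3: C, bond orders sum to 4 (valence 4) → 0 H
  atom 4: C, bond orders sum to 3 (valence 4) → 1 H
  atom 5: C, bond orders sum to 4 (valence 4) → 0 H
  atom 6: C, bond orders sum to 4 (valence 4) → 0 H
  atom 7: O, bond orders sum to 2 (valence 2) → 0 H
  atom 8: O, bond orders sum to 2 (valence 2) → 0 H
  atom 9: C, bond orders sum to 1 (valence 4) → 3 H
  atom 10: C, bond orders sum to 4 (valence 4) → 0 H
  atom 11: O, bond orders sum to 1 (valence 2) → 1 H
  atom 12: C, bond orders sum to 4 (valence 4) → 0 H
  atom 13: C, bond orders sum to 4 (valence 4) → 0 H
  atom 14: F (halogen, monovalent) → 0 H
  atom 15: C, bond orders sum to 4 (valence 4) → 0 H
  atom 16: C, bond orders sum to 4 (valence 4) → 0 H
  atom 17: O, bond orders sum to 1 (valence 2) → 1 H
  atom 18: C, bond orders sum to 3 (valence 4) → 1 H
  atom 19: C, bond orders sum to 4 (valence 4) → 0 H
  atom 20: N, bond orders sum to 1 (valence 3) → 2 H
  atom 21: C, bond orders sum to 3 (valence 4) → 1 H
  atom 22: C, bond orders sum to 3 (valence 4) → 1 H
Total hydrogens: 11.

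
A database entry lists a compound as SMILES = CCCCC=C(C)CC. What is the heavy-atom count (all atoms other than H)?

9

Every atom symbol written in the SMILES (organic subset) is one heavy atom; implicit H are not written.
Heavy atoms by element → C:9.
Total: 9.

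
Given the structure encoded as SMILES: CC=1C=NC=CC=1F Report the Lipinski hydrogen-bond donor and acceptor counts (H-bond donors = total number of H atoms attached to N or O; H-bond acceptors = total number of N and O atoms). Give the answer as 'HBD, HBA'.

Donors: find every N or O and count the H atoms it carries.
  atom 4 (N): bond orders sum to 3 → 0 H
Lipinski HBD = 0.
Acceptors: N atoms = 1, O atoms = 0 → HBA = 1.

0, 1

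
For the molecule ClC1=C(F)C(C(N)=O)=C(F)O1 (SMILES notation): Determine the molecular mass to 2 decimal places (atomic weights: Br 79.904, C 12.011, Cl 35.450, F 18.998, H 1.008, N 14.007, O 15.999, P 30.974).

181.52 g/mol

First, the molecular formula is C5H2ClF2NO2 (counting implicit H from valence).
  C: 5 × 12.011 = 60.055
  Cl: 1 × 35.450 = 35.450
  F: 2 × 18.998 = 37.996
  H: 2 × 1.008 = 2.016
  N: 1 × 14.007 = 14.007
  O: 2 × 15.999 = 31.998
Sum: 5×12.011 + 1×35.450 + 2×18.998 + 2×1.008 + 1×14.007 + 2×15.999 = 181.522 → 181.52 g/mol.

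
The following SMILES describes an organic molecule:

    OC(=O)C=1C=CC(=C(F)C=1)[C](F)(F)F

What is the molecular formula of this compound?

Walk through each heavy atom and fill implicit hydrogens from standard valence (C 4, N 3, O 2, S 2, halogen 1):
  atom 1: O, bond orders sum to 1 (valence 2) → 1 H
  atom 2: C, bond orders sum to 4 (valence 4) → 0 H
  atom 3: O, bond orders sum to 2 (valence 2) → 0 H
  atom 4: C, bond orders sum to 4 (valence 4) → 0 H
  atom 5: C, bond orders sum to 3 (valence 4) → 1 H
  atom 6: C, bond orders sum to 3 (valence 4) → 1 H
  atom 7: C, bond orders sum to 4 (valence 4) → 0 H
  atom 8: C, bond orders sum to 4 (valence 4) → 0 H
  atom 9: F (halogen, monovalent) → 0 H
  atom 10: C, bond orders sum to 3 (valence 4) → 1 H
  atom 11: C with explicit H count 0
  atom 12: F (halogen, monovalent) → 0 H
  atom 13: F (halogen, monovalent) → 0 H
  atom 14: F (halogen, monovalent) → 0 H
Totals → C:8, H:4, F:4, O:2.

C8H4F4O2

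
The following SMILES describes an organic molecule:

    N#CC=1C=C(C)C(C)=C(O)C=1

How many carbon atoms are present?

9

Count every carbon token in the SMILES (each C, including those in ring-closure positions and inside branches).
Carbon count: 9.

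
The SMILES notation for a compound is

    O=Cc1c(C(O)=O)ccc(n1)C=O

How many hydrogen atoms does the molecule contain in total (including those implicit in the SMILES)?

5

Walk through each heavy atom and fill implicit hydrogens from standard valence (C 4, N 3, O 2, S 2, halogen 1); for lowercase aromatic atoms, an aromatic c carries 1 H when it has two neighbours and 0 H with three, and aromatic n carries 0 H:
  atom 1: O, bond orders sum to 2 (valence 2) → 0 H
  atom 2: C, bond orders sum to 3 (valence 4) → 1 H
  atom 3: aromatic c, 3 neighbours → 0 H
  atom 4: aromatic c, 3 neighbours → 0 H
  atom 5: C, bond orders sum to 4 (valence 4) → 0 H
  atom 6: O, bond orders sum to 1 (valence 2) → 1 H
  atom 7: O, bond orders sum to 2 (valence 2) → 0 H
  atom 8: aromatic c, 2 neighbours → 1 H
  atom 9: aromatic c, 2 neighbours → 1 H
  atom 10: aromatic c, 3 neighbours → 0 H
  atom 11: aromatic n, 2 neighbours → 0 H
  atom 12: C, bond orders sum to 3 (valence 4) → 1 H
  atom 13: O, bond orders sum to 2 (valence 2) → 0 H
Total hydrogens: 5.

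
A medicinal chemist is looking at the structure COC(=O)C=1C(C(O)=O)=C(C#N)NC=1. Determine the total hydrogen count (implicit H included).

Walk through each heavy atom and fill implicit hydrogens from standard valence (C 4, N 3, O 2, S 2, halogen 1):
  atom 1: C, bond orders sum to 1 (valence 4) → 3 H
  atom 2: O, bond orders sum to 2 (valence 2) → 0 H
  atom 3: C, bond orders sum to 4 (valence 4) → 0 H
  atom 4: O, bond orders sum to 2 (valence 2) → 0 H
  atom 5: C, bond orders sum to 4 (valence 4) → 0 H
  atom 6: C, bond orders sum to 4 (valence 4) → 0 H
  atom 7: C, bond orders sum to 4 (valence 4) → 0 H
  atom 8: O, bond orders sum to 1 (valence 2) → 1 H
  atom 9: O, bond orders sum to 2 (valence 2) → 0 H
  atom 10: C, bond orders sum to 4 (valence 4) → 0 H
  atom 11: C, bond orders sum to 4 (valence 4) → 0 H
  atom 12: N, bond orders sum to 3 (valence 3) → 0 H
  atom 13: N, bond orders sum to 2 (valence 3) → 1 H
  atom 14: C, bond orders sum to 3 (valence 4) → 1 H
Total hydrogens: 6.

6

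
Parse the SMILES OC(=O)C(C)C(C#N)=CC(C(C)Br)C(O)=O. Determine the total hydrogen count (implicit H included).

Walk through each heavy atom and fill implicit hydrogens from standard valence (C 4, N 3, O 2, S 2, halogen 1):
  atom 1: O, bond orders sum to 1 (valence 2) → 1 H
  atom 2: C, bond orders sum to 4 (valence 4) → 0 H
  atom 3: O, bond orders sum to 2 (valence 2) → 0 H
  atom 4: C, bond orders sum to 3 (valence 4) → 1 H
  atom 5: C, bond orders sum to 1 (valence 4) → 3 H
  atom 6: C, bond orders sum to 4 (valence 4) → 0 H
  atom 7: C, bond orders sum to 4 (valence 4) → 0 H
  atom 8: N, bond orders sum to 3 (valence 3) → 0 H
  atom 9: C, bond orders sum to 3 (valence 4) → 1 H
  atom 10: C, bond orders sum to 3 (valence 4) → 1 H
  atom 11: C, bond orders sum to 3 (valence 4) → 1 H
  atom 12: C, bond orders sum to 1 (valence 4) → 3 H
  atom 13: Br (halogen, monovalent) → 0 H
  atom 14: C, bond orders sum to 4 (valence 4) → 0 H
  atom 15: O, bond orders sum to 1 (valence 2) → 1 H
  atom 16: O, bond orders sum to 2 (valence 2) → 0 H
Total hydrogens: 12.

12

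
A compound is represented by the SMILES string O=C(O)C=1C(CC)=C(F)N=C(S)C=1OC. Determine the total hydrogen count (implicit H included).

10

Walk through each heavy atom and fill implicit hydrogens from standard valence (C 4, N 3, O 2, S 2, halogen 1):
  atom 1: O, bond orders sum to 2 (valence 2) → 0 H
  atom 2: C, bond orders sum to 4 (valence 4) → 0 H
  atom 3: O, bond orders sum to 1 (valence 2) → 1 H
  atom 4: C, bond orders sum to 4 (valence 4) → 0 H
  atom 5: C, bond orders sum to 4 (valence 4) → 0 H
  atom 6: C, bond orders sum to 2 (valence 4) → 2 H
  atom 7: C, bond orders sum to 1 (valence 4) → 3 H
  atom 8: C, bond orders sum to 4 (valence 4) → 0 H
  atom 9: F (halogen, monovalent) → 0 H
  atom 10: N, bond orders sum to 3 (valence 3) → 0 H
  atom 11: C, bond orders sum to 4 (valence 4) → 0 H
  atom 12: S, bond orders sum to 1 (valence 2) → 1 H
  atom 13: C, bond orders sum to 4 (valence 4) → 0 H
  atom 14: O, bond orders sum to 2 (valence 2) → 0 H
  atom 15: C, bond orders sum to 1 (valence 4) → 3 H
Total hydrogens: 10.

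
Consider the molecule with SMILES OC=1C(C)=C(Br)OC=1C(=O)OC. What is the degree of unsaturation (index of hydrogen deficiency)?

4

Molecular formula: C7H7BrO4.
DoU = (2C + 2 + N − H − X) / 2, where X is the halogen count and O/S are ignored.
    = (2·7 + 2 + 0 − 7 − 1) / 2 = 8 / 2 = 4.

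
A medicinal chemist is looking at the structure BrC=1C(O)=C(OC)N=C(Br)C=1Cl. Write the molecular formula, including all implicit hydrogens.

C6H4Br2ClNO2

Walk through each heavy atom and fill implicit hydrogens from standard valence (C 4, N 3, O 2, S 2, halogen 1):
  atom 1: Br (halogen, monovalent) → 0 H
  atom 2: C, bond orders sum to 4 (valence 4) → 0 H
  atom 3: C, bond orders sum to 4 (valence 4) → 0 H
  atom 4: O, bond orders sum to 1 (valence 2) → 1 H
  atom 5: C, bond orders sum to 4 (valence 4) → 0 H
  atom 6: O, bond orders sum to 2 (valence 2) → 0 H
  atom 7: C, bond orders sum to 1 (valence 4) → 3 H
  atom 8: N, bond orders sum to 3 (valence 3) → 0 H
  atom 9: C, bond orders sum to 4 (valence 4) → 0 H
  atom 10: Br (halogen, monovalent) → 0 H
  atom 11: C, bond orders sum to 4 (valence 4) → 0 H
  atom 12: Cl (halogen, monovalent) → 0 H
Totals → C:6, H:4, Br:2, Cl:1, N:1, O:2.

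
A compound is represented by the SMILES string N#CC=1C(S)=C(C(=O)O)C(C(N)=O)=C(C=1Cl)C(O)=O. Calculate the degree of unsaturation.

Molecular formula: C10H5ClN2O5S.
DoU = (2C + 2 + N − H − X) / 2, where X is the halogen count and O/S are ignored.
    = (2·10 + 2 + 2 − 5 − 1) / 2 = 18 / 2 = 9.

9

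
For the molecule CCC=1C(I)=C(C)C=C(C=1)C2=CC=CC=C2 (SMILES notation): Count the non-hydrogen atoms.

Every atom symbol written in the SMILES (organic subset) is one heavy atom; implicit H are not written.
Heavy atoms by element → C:15, I:1.
Total: 16.

16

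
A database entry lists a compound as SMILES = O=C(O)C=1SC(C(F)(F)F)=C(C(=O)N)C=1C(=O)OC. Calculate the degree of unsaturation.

Degree of unsaturation = (number of rings) + (number of π bonds).
Ring closures in the SMILES: 1.
π bonds: 5 double bonds (each 1 DoU) → 5 DoU from unsaturation.
Total DoU = 1 + 5 = 6.

6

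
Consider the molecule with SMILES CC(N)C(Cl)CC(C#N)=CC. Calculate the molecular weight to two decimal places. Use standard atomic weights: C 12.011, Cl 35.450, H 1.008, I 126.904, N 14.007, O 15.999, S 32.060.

First, the molecular formula is C8H13ClN2 (counting implicit H from valence).
  C: 8 × 12.011 = 96.088
  Cl: 1 × 35.450 = 35.450
  H: 13 × 1.008 = 13.104
  N: 2 × 14.007 = 28.014
Sum: 8×12.011 + 1×35.450 + 13×1.008 + 2×14.007 = 172.656 → 172.66 g/mol.

172.66 g/mol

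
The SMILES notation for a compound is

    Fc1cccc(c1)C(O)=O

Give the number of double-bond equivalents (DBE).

Molecular formula: C7H5FO2.
DoU = (2C + 2 + N − H − X) / 2, where X is the halogen count and O/S are ignored.
    = (2·7 + 2 + 0 − 5 − 1) / 2 = 10 / 2 = 5.

5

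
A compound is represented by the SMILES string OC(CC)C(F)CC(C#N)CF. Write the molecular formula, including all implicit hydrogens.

Walk through each heavy atom and fill implicit hydrogens from standard valence (C 4, N 3, O 2, S 2, halogen 1):
  atom 1: O, bond orders sum to 1 (valence 2) → 1 H
  atom 2: C, bond orders sum to 3 (valence 4) → 1 H
  atom 3: C, bond orders sum to 2 (valence 4) → 2 H
  atom 4: C, bond orders sum to 1 (valence 4) → 3 H
  atom 5: C, bond orders sum to 3 (valence 4) → 1 H
  atom 6: F (halogen, monovalent) → 0 H
  atom 7: C, bond orders sum to 2 (valence 4) → 2 H
  atom 8: C, bond orders sum to 3 (valence 4) → 1 H
  atom 9: C, bond orders sum to 4 (valence 4) → 0 H
  atom 10: N, bond orders sum to 3 (valence 3) → 0 H
  atom 11: C, bond orders sum to 2 (valence 4) → 2 H
  atom 12: F (halogen, monovalent) → 0 H
Totals → C:8, H:13, F:2, N:1, O:1.

C8H13F2NO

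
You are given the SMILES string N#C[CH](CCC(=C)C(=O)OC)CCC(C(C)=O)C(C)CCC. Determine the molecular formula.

C18H29NO3

Walk through each heavy atom and fill implicit hydrogens from standard valence (C 4, N 3, O 2, S 2, halogen 1):
  atom 1: N, bond orders sum to 3 (valence 3) → 0 H
  atom 2: C, bond orders sum to 4 (valence 4) → 0 H
  atom 3: C with explicit H count 1
  atom 4: C, bond orders sum to 2 (valence 4) → 2 H
  atom 5: C, bond orders sum to 2 (valence 4) → 2 H
  atom 6: C, bond orders sum to 4 (valence 4) → 0 H
  atom 7: C, bond orders sum to 2 (valence 4) → 2 H
  atom 8: C, bond orders sum to 4 (valence 4) → 0 H
  atom 9: O, bond orders sum to 2 (valence 2) → 0 H
  atom 10: O, bond orders sum to 2 (valence 2) → 0 H
  atom 11: C, bond orders sum to 1 (valence 4) → 3 H
  atom 12: C, bond orders sum to 2 (valence 4) → 2 H
  atom 13: C, bond orders sum to 2 (valence 4) → 2 H
  atom 14: C, bond orders sum to 3 (valence 4) → 1 H
  atom 15: C, bond orders sum to 4 (valence 4) → 0 H
  atom 16: C, bond orders sum to 1 (valence 4) → 3 H
  atom 17: O, bond orders sum to 2 (valence 2) → 0 H
  atom 18: C, bond orders sum to 3 (valence 4) → 1 H
  atom 19: C, bond orders sum to 1 (valence 4) → 3 H
  atom 20: C, bond orders sum to 2 (valence 4) → 2 H
  atom 21: C, bond orders sum to 2 (valence 4) → 2 H
  atom 22: C, bond orders sum to 1 (valence 4) → 3 H
Totals → C:18, H:29, N:1, O:3.
In Hill order: C18H29NO3.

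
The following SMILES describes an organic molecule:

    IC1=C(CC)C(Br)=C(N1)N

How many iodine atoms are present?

1

Scan the SMILES for I atoms (remember two-letter symbols like Cl and Br are single atoms).
Iodine count: 1.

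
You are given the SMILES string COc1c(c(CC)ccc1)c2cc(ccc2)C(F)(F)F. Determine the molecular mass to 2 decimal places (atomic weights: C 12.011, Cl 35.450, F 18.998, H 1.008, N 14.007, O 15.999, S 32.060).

280.29 g/mol

First, the molecular formula is C16H15F3O (counting implicit H from valence).
  C: 16 × 12.011 = 192.176
  F: 3 × 18.998 = 56.994
  H: 15 × 1.008 = 15.120
  O: 1 × 15.999 = 15.999
Sum: 16×12.011 + 3×18.998 + 15×1.008 + 1×15.999 = 280.289 → 280.29 g/mol.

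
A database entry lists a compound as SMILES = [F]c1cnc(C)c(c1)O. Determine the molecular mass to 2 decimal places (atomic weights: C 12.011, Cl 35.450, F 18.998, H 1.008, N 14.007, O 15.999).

127.12 g/mol

First, the molecular formula is C6H6FNO (counting implicit H from valence).
  C: 6 × 12.011 = 72.066
  F: 1 × 18.998 = 18.998
  H: 6 × 1.008 = 6.048
  N: 1 × 14.007 = 14.007
  O: 1 × 15.999 = 15.999
Sum: 6×12.011 + 1×18.998 + 6×1.008 + 1×14.007 + 1×15.999 = 127.118 → 127.12 g/mol.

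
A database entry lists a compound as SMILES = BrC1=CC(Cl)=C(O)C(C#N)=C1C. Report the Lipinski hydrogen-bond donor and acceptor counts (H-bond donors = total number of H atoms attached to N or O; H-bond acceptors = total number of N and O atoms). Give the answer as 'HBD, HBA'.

1, 2

Donors: find every N or O and count the H atoms it carries.
  atom 7 (O): bond orders sum to 1 → 1 H
  atom 10 (N): bond orders sum to 3 → 0 H
Lipinski HBD = 1.
Acceptors: N atoms = 1, O atoms = 1 → HBA = 2.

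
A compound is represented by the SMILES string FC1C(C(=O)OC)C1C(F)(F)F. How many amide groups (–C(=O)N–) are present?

Scan the SMILES for the amide motif — none present.
Groups that are present: 1 ester.

0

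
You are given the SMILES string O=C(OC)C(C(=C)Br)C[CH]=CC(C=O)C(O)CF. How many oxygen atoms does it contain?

4

Scan the SMILES for O atoms (remember two-letter symbols like Cl and Br are single atoms).
Oxygen count: 4.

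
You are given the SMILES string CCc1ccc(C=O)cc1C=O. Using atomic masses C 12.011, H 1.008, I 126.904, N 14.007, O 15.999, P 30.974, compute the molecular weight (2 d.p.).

162.19 g/mol

First, the molecular formula is C10H10O2 (counting implicit H from valence).
  C: 10 × 12.011 = 120.110
  H: 10 × 1.008 = 10.080
  O: 2 × 15.999 = 31.998
Sum: 10×12.011 + 10×1.008 + 2×15.999 = 162.188 → 162.19 g/mol.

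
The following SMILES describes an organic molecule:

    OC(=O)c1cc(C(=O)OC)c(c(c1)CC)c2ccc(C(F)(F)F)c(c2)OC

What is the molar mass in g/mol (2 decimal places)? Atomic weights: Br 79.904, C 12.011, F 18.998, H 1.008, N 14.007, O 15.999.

First, the molecular formula is C19H17F3O5 (counting implicit H from valence).
  C: 19 × 12.011 = 228.209
  F: 3 × 18.998 = 56.994
  H: 17 × 1.008 = 17.136
  O: 5 × 15.999 = 79.995
Sum: 19×12.011 + 3×18.998 + 17×1.008 + 5×15.999 = 382.334 → 382.33 g/mol.

382.33 g/mol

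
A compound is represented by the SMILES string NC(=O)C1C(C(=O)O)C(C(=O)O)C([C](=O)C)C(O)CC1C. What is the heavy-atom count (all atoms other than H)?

21

Every atom symbol written in the SMILES (organic subset) is one heavy atom; implicit H are not written.
Heavy atoms by element → C:13, N:1, O:7.
Total: 21.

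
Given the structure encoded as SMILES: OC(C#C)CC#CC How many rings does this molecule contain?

In SMILES, each pair of matching ring-closure digits denotes one ring-closing bond; the number of such bonds equals the number of independent rings.
Ring-closure bonds here: 0.

0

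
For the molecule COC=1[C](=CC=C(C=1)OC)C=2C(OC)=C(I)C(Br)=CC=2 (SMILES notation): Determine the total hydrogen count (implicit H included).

Walk through each heavy atom and fill implicit hydrogens from standard valence (C 4, N 3, O 2, S 2, halogen 1):
  atom 1: C, bond orders sum to 1 (valence 4) → 3 H
  atom 2: O, bond orders sum to 2 (valence 2) → 0 H
  atom 3: C, bond orders sum to 4 (valence 4) → 0 H
  atom 4: C with explicit H count 0
  atom 5: C, bond orders sum to 3 (valence 4) → 1 H
  atom 6: C, bond orders sum to 3 (valence 4) → 1 H
  atom 7: C, bond orders sum to 4 (valence 4) → 0 H
  atom 8: C, bond orders sum to 3 (valence 4) → 1 H
  atom 9: O, bond orders sum to 2 (valence 2) → 0 H
  atom 10: C, bond orders sum to 1 (valence 4) → 3 H
  atom 11: C, bond orders sum to 4 (valence 4) → 0 H
  atom 12: C, bond orders sum to 4 (valence 4) → 0 H
  atom 13: O, bond orders sum to 2 (valence 2) → 0 H
  atom 14: C, bond orders sum to 1 (valence 4) → 3 H
  atom 15: C, bond orders sum to 4 (valence 4) → 0 H
  atom 16: I (halogen, monovalent) → 0 H
  atom 17: C, bond orders sum to 4 (valence 4) → 0 H
  atom 18: Br (halogen, monovalent) → 0 H
  atom 19: C, bond orders sum to 3 (valence 4) → 1 H
  atom 20: C, bond orders sum to 3 (valence 4) → 1 H
Total hydrogens: 14.

14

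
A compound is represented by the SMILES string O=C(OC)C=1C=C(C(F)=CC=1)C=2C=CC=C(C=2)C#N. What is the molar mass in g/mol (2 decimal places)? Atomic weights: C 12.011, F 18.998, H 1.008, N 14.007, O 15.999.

First, the molecular formula is C15H10FNO2 (counting implicit H from valence).
  C: 15 × 12.011 = 180.165
  F: 1 × 18.998 = 18.998
  H: 10 × 1.008 = 10.080
  N: 1 × 14.007 = 14.007
  O: 2 × 15.999 = 31.998
Sum: 15×12.011 + 1×18.998 + 10×1.008 + 1×14.007 + 2×15.999 = 255.248 → 255.25 g/mol.

255.25 g/mol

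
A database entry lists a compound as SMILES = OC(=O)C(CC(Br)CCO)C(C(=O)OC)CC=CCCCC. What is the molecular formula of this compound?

C16H27BrO5

Walk through each heavy atom and fill implicit hydrogens from standard valence (C 4, N 3, O 2, S 2, halogen 1):
  atom 1: O, bond orders sum to 1 (valence 2) → 1 H
  atom 2: C, bond orders sum to 4 (valence 4) → 0 H
  atom 3: O, bond orders sum to 2 (valence 2) → 0 H
  atom 4: C, bond orders sum to 3 (valence 4) → 1 H
  atom 5: C, bond orders sum to 2 (valence 4) → 2 H
  atom 6: C, bond orders sum to 3 (valence 4) → 1 H
  atom 7: Br (halogen, monovalent) → 0 H
  atom 8: C, bond orders sum to 2 (valence 4) → 2 H
  atom 9: C, bond orders sum to 2 (valence 4) → 2 H
  atom 10: O, bond orders sum to 1 (valence 2) → 1 H
  atom 11: C, bond orders sum to 3 (valence 4) → 1 H
  atom 12: C, bond orders sum to 4 (valence 4) → 0 H
  atom 13: O, bond orders sum to 2 (valence 2) → 0 H
  atom 14: O, bond orders sum to 2 (valence 2) → 0 H
  atom 15: C, bond orders sum to 1 (valence 4) → 3 H
  atom 16: C, bond orders sum to 2 (valence 4) → 2 H
  atom 17: C, bond orders sum to 3 (valence 4) → 1 H
  atom 18: C, bond orders sum to 3 (valence 4) → 1 H
  atom 19: C, bond orders sum to 2 (valence 4) → 2 H
  atom 20: C, bond orders sum to 2 (valence 4) → 2 H
  atom 21: C, bond orders sum to 2 (valence 4) → 2 H
  atom 22: C, bond orders sum to 1 (valence 4) → 3 H
Totals → C:16, H:27, Br:1, O:5.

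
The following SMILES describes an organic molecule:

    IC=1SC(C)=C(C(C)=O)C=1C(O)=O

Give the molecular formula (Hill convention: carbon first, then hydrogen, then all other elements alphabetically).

Walk through each heavy atom and fill implicit hydrogens from standard valence (C 4, N 3, O 2, S 2, halogen 1):
  atom 1: I (halogen, monovalent) → 0 H
  atom 2: C, bond orders sum to 4 (valence 4) → 0 H
  atom 3: S, bond orders sum to 2 (valence 2) → 0 H
  atom 4: C, bond orders sum to 4 (valence 4) → 0 H
  atom 5: C, bond orders sum to 1 (valence 4) → 3 H
  atom 6: C, bond orders sum to 4 (valence 4) → 0 H
  atom 7: C, bond orders sum to 4 (valence 4) → 0 H
  atom 8: C, bond orders sum to 1 (valence 4) → 3 H
  atom 9: O, bond orders sum to 2 (valence 2) → 0 H
  atom 10: C, bond orders sum to 4 (valence 4) → 0 H
  atom 11: C, bond orders sum to 4 (valence 4) → 0 H
  atom 12: O, bond orders sum to 1 (valence 2) → 1 H
  atom 13: O, bond orders sum to 2 (valence 2) → 0 H
Totals → C:8, H:7, I:1, O:3, S:1.
In Hill order: C8H7IO3S.

C8H7IO3S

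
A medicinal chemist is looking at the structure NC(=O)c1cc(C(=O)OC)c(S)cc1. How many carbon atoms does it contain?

Count every carbon token in the SMILES (each C, including those in ring-closure positions and inside branches).
Carbon count: 9.

9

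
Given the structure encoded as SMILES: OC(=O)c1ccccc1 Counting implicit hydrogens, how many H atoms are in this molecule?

Walk through each heavy atom and fill implicit hydrogens from standard valence (C 4, N 3, O 2, S 2, halogen 1); for lowercase aromatic atoms, an aromatic c carries 1 H when it has two neighbours and 0 H with three, and aromatic n carries 0 H:
  atom 1: O, bond orders sum to 1 (valence 2) → 1 H
  atom 2: C, bond orders sum to 4 (valence 4) → 0 H
  atom 3: O, bond orders sum to 2 (valence 2) → 0 H
  atom 4: aromatic c, 3 neighbours → 0 H
  atom 5: aromatic c, 2 neighbours → 1 H
  atom 6: aromatic c, 2 neighbours → 1 H
  atom 7: aromatic c, 2 neighbours → 1 H
  atom 8: aromatic c, 2 neighbours → 1 H
  atom 9: aromatic c, 2 neighbours → 1 H
Total hydrogens: 6.

6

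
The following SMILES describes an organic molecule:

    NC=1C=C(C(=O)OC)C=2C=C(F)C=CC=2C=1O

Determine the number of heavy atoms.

Every atom symbol written in the SMILES (organic subset) is one heavy atom; implicit H are not written.
Heavy atoms by element → C:12, F:1, N:1, O:3.
Total: 17.

17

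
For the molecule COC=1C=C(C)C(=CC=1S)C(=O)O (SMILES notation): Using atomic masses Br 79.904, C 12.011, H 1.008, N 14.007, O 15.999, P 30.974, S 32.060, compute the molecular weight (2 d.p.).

198.24 g/mol

First, the molecular formula is C9H10O3S (counting implicit H from valence).
  C: 9 × 12.011 = 108.099
  H: 10 × 1.008 = 10.080
  O: 3 × 15.999 = 47.997
  S: 1 × 32.060 = 32.060
Sum: 9×12.011 + 10×1.008 + 3×15.999 + 1×32.060 = 198.236 → 198.24 g/mol.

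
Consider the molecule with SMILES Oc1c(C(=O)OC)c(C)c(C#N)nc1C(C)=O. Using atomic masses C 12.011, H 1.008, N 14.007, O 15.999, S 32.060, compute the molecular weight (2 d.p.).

234.21 g/mol

First, the molecular formula is C11H10N2O4 (counting implicit H from valence).
  C: 11 × 12.011 = 132.121
  H: 10 × 1.008 = 10.080
  N: 2 × 14.007 = 28.014
  O: 4 × 15.999 = 63.996
Sum: 11×12.011 + 10×1.008 + 2×14.007 + 4×15.999 = 234.211 → 234.21 g/mol.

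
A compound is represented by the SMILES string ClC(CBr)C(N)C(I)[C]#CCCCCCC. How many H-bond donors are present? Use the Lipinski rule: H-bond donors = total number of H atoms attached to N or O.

Donors: find every N or O and count the H atoms it carries.
  atom 6 (N): bond orders sum to 1 → 2 H
Lipinski HBD = 2.

2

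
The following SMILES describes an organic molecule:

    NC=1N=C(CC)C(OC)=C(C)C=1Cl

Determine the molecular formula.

C9H13ClN2O

Walk through each heavy atom and fill implicit hydrogens from standard valence (C 4, N 3, O 2, S 2, halogen 1):
  atom 1: N, bond orders sum to 1 (valence 3) → 2 H
  atom 2: C, bond orders sum to 4 (valence 4) → 0 H
  atom 3: N, bond orders sum to 3 (valence 3) → 0 H
  atom 4: C, bond orders sum to 4 (valence 4) → 0 H
  atom 5: C, bond orders sum to 2 (valence 4) → 2 H
  atom 6: C, bond orders sum to 1 (valence 4) → 3 H
  atom 7: C, bond orders sum to 4 (valence 4) → 0 H
  atom 8: O, bond orders sum to 2 (valence 2) → 0 H
  atom 9: C, bond orders sum to 1 (valence 4) → 3 H
  atom 10: C, bond orders sum to 4 (valence 4) → 0 H
  atom 11: C, bond orders sum to 1 (valence 4) → 3 H
  atom 12: C, bond orders sum to 4 (valence 4) → 0 H
  atom 13: Cl (halogen, monovalent) → 0 H
Totals → C:9, H:13, Cl:1, N:2, O:1.
In Hill order: C9H13ClN2O.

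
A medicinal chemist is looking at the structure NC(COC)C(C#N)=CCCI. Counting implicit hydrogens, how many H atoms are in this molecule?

13

Walk through each heavy atom and fill implicit hydrogens from standard valence (C 4, N 3, O 2, S 2, halogen 1):
  atom 1: N, bond orders sum to 1 (valence 3) → 2 H
  atom 2: C, bond orders sum to 3 (valence 4) → 1 H
  atom 3: C, bond orders sum to 2 (valence 4) → 2 H
  atom 4: O, bond orders sum to 2 (valence 2) → 0 H
  atom 5: C, bond orders sum to 1 (valence 4) → 3 H
  atom 6: C, bond orders sum to 4 (valence 4) → 0 H
  atom 7: C, bond orders sum to 4 (valence 4) → 0 H
  atom 8: N, bond orders sum to 3 (valence 3) → 0 H
  atom 9: C, bond orders sum to 3 (valence 4) → 1 H
  atom 10: C, bond orders sum to 2 (valence 4) → 2 H
  atom 11: C, bond orders sum to 2 (valence 4) → 2 H
  atom 12: I (halogen, monovalent) → 0 H
Total hydrogens: 13.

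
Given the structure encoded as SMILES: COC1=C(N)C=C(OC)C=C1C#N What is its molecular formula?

C9H10N2O2

Walk through each heavy atom and fill implicit hydrogens from standard valence (C 4, N 3, O 2, S 2, halogen 1):
  atom 1: C, bond orders sum to 1 (valence 4) → 3 H
  atom 2: O, bond orders sum to 2 (valence 2) → 0 H
  atom 3: C, bond orders sum to 4 (valence 4) → 0 H
  atom 4: C, bond orders sum to 4 (valence 4) → 0 H
  atom 5: N, bond orders sum to 1 (valence 3) → 2 H
  atom 6: C, bond orders sum to 3 (valence 4) → 1 H
  atom 7: C, bond orders sum to 4 (valence 4) → 0 H
  atom 8: O, bond orders sum to 2 (valence 2) → 0 H
  atom 9: C, bond orders sum to 1 (valence 4) → 3 H
  atom 10: C, bond orders sum to 3 (valence 4) → 1 H
  atom 11: C, bond orders sum to 4 (valence 4) → 0 H
  atom 12: C, bond orders sum to 4 (valence 4) → 0 H
  atom 13: N, bond orders sum to 3 (valence 3) → 0 H
Totals → C:9, H:10, N:2, O:2.
In Hill order: C9H10N2O2.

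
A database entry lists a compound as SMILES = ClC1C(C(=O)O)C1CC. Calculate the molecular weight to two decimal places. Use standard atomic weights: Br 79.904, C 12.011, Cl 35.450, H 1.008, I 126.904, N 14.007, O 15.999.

First, the molecular formula is C6H9ClO2 (counting implicit H from valence).
  C: 6 × 12.011 = 72.066
  Cl: 1 × 35.450 = 35.450
  H: 9 × 1.008 = 9.072
  O: 2 × 15.999 = 31.998
Sum: 6×12.011 + 1×35.450 + 9×1.008 + 2×15.999 = 148.586 → 148.59 g/mol.

148.59 g/mol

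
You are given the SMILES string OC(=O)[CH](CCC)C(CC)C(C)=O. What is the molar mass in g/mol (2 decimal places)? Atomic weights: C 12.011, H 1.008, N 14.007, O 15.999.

186.25 g/mol

First, the molecular formula is C10H18O3 (counting implicit H from valence).
  C: 10 × 12.011 = 120.110
  H: 18 × 1.008 = 18.144
  O: 3 × 15.999 = 47.997
Sum: 10×12.011 + 18×1.008 + 3×15.999 = 186.251 → 186.25 g/mol.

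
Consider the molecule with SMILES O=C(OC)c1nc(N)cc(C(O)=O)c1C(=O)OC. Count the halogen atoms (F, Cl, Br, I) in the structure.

0

Scan the SMILES for the halogen motif — none present.
Groups that are present: 1 carboxylic acid, 2 ester, 1 primary amine.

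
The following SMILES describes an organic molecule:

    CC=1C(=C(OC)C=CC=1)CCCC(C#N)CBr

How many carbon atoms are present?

Count every carbon token in the SMILES (each C, including those in ring-closure positions and inside branches).
Carbon count: 14.

14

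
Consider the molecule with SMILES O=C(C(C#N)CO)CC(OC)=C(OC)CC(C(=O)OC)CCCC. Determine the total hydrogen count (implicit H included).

27

Walk through each heavy atom and fill implicit hydrogens from standard valence (C 4, N 3, O 2, S 2, halogen 1):
  atom 1: O, bond orders sum to 2 (valence 2) → 0 H
  atom 2: C, bond orders sum to 4 (valence 4) → 0 H
  atom 3: C, bond orders sum to 3 (valence 4) → 1 H
  atom 4: C, bond orders sum to 4 (valence 4) → 0 H
  atom 5: N, bond orders sum to 3 (valence 3) → 0 H
  atom 6: C, bond orders sum to 2 (valence 4) → 2 H
  atom 7: O, bond orders sum to 1 (valence 2) → 1 H
  atom 8: C, bond orders sum to 2 (valence 4) → 2 H
  atom 9: C, bond orders sum to 4 (valence 4) → 0 H
  atom 10: O, bond orders sum to 2 (valence 2) → 0 H
  atom 11: C, bond orders sum to 1 (valence 4) → 3 H
  atom 12: C, bond orders sum to 4 (valence 4) → 0 H
  atom 13: O, bond orders sum to 2 (valence 2) → 0 H
  atom 14: C, bond orders sum to 1 (valence 4) → 3 H
  atom 15: C, bond orders sum to 2 (valence 4) → 2 H
  atom 16: C, bond orders sum to 3 (valence 4) → 1 H
  atom 17: C, bond orders sum to 4 (valence 4) → 0 H
  atom 18: O, bond orders sum to 2 (valence 2) → 0 H
  atom 19: O, bond orders sum to 2 (valence 2) → 0 H
  atom 20: C, bond orders sum to 1 (valence 4) → 3 H
  atom 21: C, bond orders sum to 2 (valence 4) → 2 H
  atom 22: C, bond orders sum to 2 (valence 4) → 2 H
  atom 23: C, bond orders sum to 2 (valence 4) → 2 H
  atom 24: C, bond orders sum to 1 (valence 4) → 3 H
Total hydrogens: 27.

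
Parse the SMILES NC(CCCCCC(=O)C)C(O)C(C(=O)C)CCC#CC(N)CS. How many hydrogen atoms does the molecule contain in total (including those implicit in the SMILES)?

32

Walk through each heavy atom and fill implicit hydrogens from standard valence (C 4, N 3, O 2, S 2, halogen 1):
  atom 1: N, bond orders sum to 1 (valence 3) → 2 H
  atom 2: C, bond orders sum to 3 (valence 4) → 1 H
  atom 3: C, bond orders sum to 2 (valence 4) → 2 H
  atom 4: C, bond orders sum to 2 (valence 4) → 2 H
  atom 5: C, bond orders sum to 2 (valence 4) → 2 H
  atom 6: C, bond orders sum to 2 (valence 4) → 2 H
  atom 7: C, bond orders sum to 2 (valence 4) → 2 H
  atom 8: C, bond orders sum to 4 (valence 4) → 0 H
  atom 9: O, bond orders sum to 2 (valence 2) → 0 H
  atom 10: C, bond orders sum to 1 (valence 4) → 3 H
  atom 11: C, bond orders sum to 3 (valence 4) → 1 H
  atom 12: O, bond orders sum to 1 (valence 2) → 1 H
  atom 13: C, bond orders sum to 3 (valence 4) → 1 H
  atom 14: C, bond orders sum to 4 (valence 4) → 0 H
  atom 15: O, bond orders sum to 2 (valence 2) → 0 H
  atom 16: C, bond orders sum to 1 (valence 4) → 3 H
  atom 17: C, bond orders sum to 2 (valence 4) → 2 H
  atom 18: C, bond orders sum to 2 (valence 4) → 2 H
  atom 19: C, bond orders sum to 4 (valence 4) → 0 H
  atom 20: C, bond orders sum to 4 (valence 4) → 0 H
  atom 21: C, bond orders sum to 3 (valence 4) → 1 H
  atom 22: N, bond orders sum to 1 (valence 3) → 2 H
  atom 23: C, bond orders sum to 2 (valence 4) → 2 H
  atom 24: S, bond orders sum to 1 (valence 2) → 1 H
Total hydrogens: 32.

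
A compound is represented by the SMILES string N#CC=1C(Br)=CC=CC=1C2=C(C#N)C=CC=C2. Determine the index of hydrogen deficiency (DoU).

12

Degree of unsaturation = (number of rings) + (number of π bonds).
Ring closures in the SMILES: 2.
π bonds: 6 double bonds (each 1 DoU), 2 triple bonds (each 2 DoU) → 10 DoU from unsaturation.
Total DoU = 2 + 10 = 12.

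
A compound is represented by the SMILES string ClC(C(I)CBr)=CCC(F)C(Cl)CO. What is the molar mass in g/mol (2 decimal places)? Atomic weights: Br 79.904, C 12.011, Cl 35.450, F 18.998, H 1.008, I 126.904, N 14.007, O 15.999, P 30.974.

419.88 g/mol

First, the molecular formula is C8H11BrCl2FIO (counting implicit H from valence).
  Br: 1 × 79.904 = 79.904
  C: 8 × 12.011 = 96.088
  Cl: 2 × 35.450 = 70.900
  F: 1 × 18.998 = 18.998
  H: 11 × 1.008 = 11.088
  I: 1 × 126.904 = 126.904
  O: 1 × 15.999 = 15.999
Sum: 1×79.904 + 8×12.011 + 2×35.450 + 1×18.998 + 11×1.008 + 1×126.904 + 1×15.999 = 419.881 → 419.88 g/mol.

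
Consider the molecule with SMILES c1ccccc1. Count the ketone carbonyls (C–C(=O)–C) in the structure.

0

Scan the SMILES for the ketone motif — none present.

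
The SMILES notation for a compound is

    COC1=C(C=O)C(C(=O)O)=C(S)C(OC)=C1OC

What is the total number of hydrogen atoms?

12

Walk through each heavy atom and fill implicit hydrogens from standard valence (C 4, N 3, O 2, S 2, halogen 1):
  atom 1: C, bond orders sum to 1 (valence 4) → 3 H
  atom 2: O, bond orders sum to 2 (valence 2) → 0 H
  atom 3: C, bond orders sum to 4 (valence 4) → 0 H
  atom 4: C, bond orders sum to 4 (valence 4) → 0 H
  atom 5: C, bond orders sum to 3 (valence 4) → 1 H
  atom 6: O, bond orders sum to 2 (valence 2) → 0 H
  atom 7: C, bond orders sum to 4 (valence 4) → 0 H
  atom 8: C, bond orders sum to 4 (valence 4) → 0 H
  atom 9: O, bond orders sum to 2 (valence 2) → 0 H
  atom 10: O, bond orders sum to 1 (valence 2) → 1 H
  atom 11: C, bond orders sum to 4 (valence 4) → 0 H
  atom 12: S, bond orders sum to 1 (valence 2) → 1 H
  atom 13: C, bond orders sum to 4 (valence 4) → 0 H
  atom 14: O, bond orders sum to 2 (valence 2) → 0 H
  atom 15: C, bond orders sum to 1 (valence 4) → 3 H
  atom 16: C, bond orders sum to 4 (valence 4) → 0 H
  atom 17: O, bond orders sum to 2 (valence 2) → 0 H
  atom 18: C, bond orders sum to 1 (valence 4) → 3 H
Total hydrogens: 12.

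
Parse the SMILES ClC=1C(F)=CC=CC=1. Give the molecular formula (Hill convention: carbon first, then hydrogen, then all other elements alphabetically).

Walk through each heavy atom and fill implicit hydrogens from standard valence (C 4, N 3, O 2, S 2, halogen 1):
  atom 1: Cl (halogen, monovalent) → 0 H
  atom 2: C, bond orders sum to 4 (valence 4) → 0 H
  atom 3: C, bond orders sum to 4 (valence 4) → 0 H
  atom 4: F (halogen, monovalent) → 0 H
  atom 5: C, bond orders sum to 3 (valence 4) → 1 H
  atom 6: C, bond orders sum to 3 (valence 4) → 1 H
  atom 7: C, bond orders sum to 3 (valence 4) → 1 H
  atom 8: C, bond orders sum to 3 (valence 4) → 1 H
Totals → C:6, H:4, Cl:1, F:1.
In Hill order: C6H4ClF.

C6H4ClF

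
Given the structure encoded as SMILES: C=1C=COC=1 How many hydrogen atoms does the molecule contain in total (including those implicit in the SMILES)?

4

Walk through each heavy atom and fill implicit hydrogens from standard valence (C 4, N 3, O 2, S 2, halogen 1):
  atom 1: C, bond orders sum to 3 (valence 4) → 1 H
  atom 2: C, bond orders sum to 3 (valence 4) → 1 H
  atom 3: C, bond orders sum to 3 (valence 4) → 1 H
  atom 4: O, bond orders sum to 2 (valence 2) → 0 H
  atom 5: C, bond orders sum to 3 (valence 4) → 1 H
Total hydrogens: 4.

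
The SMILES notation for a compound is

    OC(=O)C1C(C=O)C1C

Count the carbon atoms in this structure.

Count every carbon token in the SMILES (each C, including those in ring-closure positions and inside branches).
Carbon count: 6.

6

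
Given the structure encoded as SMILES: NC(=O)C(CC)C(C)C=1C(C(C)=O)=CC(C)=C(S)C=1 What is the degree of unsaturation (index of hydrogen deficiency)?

Molecular formula: C15H21NO2S.
DoU = (2C + 2 + N − H − X) / 2, where X is the halogen count and O/S are ignored.
    = (2·15 + 2 + 1 − 21 − 0) / 2 = 12 / 2 = 6.

6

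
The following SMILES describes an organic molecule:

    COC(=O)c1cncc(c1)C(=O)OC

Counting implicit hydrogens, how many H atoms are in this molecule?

Walk through each heavy atom and fill implicit hydrogens from standard valence (C 4, N 3, O 2, S 2, halogen 1); for lowercase aromatic atoms, an aromatic c carries 1 H when it has two neighbours and 0 H with three, and aromatic n carries 0 H:
  atom 1: C, bond orders sum to 1 (valence 4) → 3 H
  atom 2: O, bond orders sum to 2 (valence 2) → 0 H
  atom 3: C, bond orders sum to 4 (valence 4) → 0 H
  atom 4: O, bond orders sum to 2 (valence 2) → 0 H
  atom 5: aromatic c, 3 neighbours → 0 H
  atom 6: aromatic c, 2 neighbours → 1 H
  atom 7: aromatic n, 2 neighbours → 0 H
  atom 8: aromatic c, 2 neighbours → 1 H
  atom 9: aromatic c, 3 neighbours → 0 H
  atom 10: aromatic c, 2 neighbours → 1 H
  atom 11: C, bond orders sum to 4 (valence 4) → 0 H
  atom 12: O, bond orders sum to 2 (valence 2) → 0 H
  atom 13: O, bond orders sum to 2 (valence 2) → 0 H
  atom 14: C, bond orders sum to 1 (valence 4) → 3 H
Total hydrogens: 9.

9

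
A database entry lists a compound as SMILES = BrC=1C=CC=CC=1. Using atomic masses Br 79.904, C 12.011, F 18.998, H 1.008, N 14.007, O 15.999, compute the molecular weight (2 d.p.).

First, the molecular formula is C6H5Br (counting implicit H from valence).
  Br: 1 × 79.904 = 79.904
  C: 6 × 12.011 = 72.066
  H: 5 × 1.008 = 5.040
Sum: 1×79.904 + 6×12.011 + 5×1.008 = 157.010 → 157.01 g/mol.

157.01 g/mol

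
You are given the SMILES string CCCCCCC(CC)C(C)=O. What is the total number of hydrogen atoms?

Walk through each heavy atom and fill implicit hydrogens from standard valence (C 4, N 3, O 2, S 2, halogen 1):
  atom 1: C, bond orders sum to 1 (valence 4) → 3 H
  atom 2: C, bond orders sum to 2 (valence 4) → 2 H
  atom 3: C, bond orders sum to 2 (valence 4) → 2 H
  atom 4: C, bond orders sum to 2 (valence 4) → 2 H
  atom 5: C, bond orders sum to 2 (valence 4) → 2 H
  atom 6: C, bond orders sum to 2 (valence 4) → 2 H
  atom 7: C, bond orders sum to 3 (valence 4) → 1 H
  atom 8: C, bond orders sum to 2 (valence 4) → 2 H
  atom 9: C, bond orders sum to 1 (valence 4) → 3 H
  atom 10: C, bond orders sum to 4 (valence 4) → 0 H
  atom 11: C, bond orders sum to 1 (valence 4) → 3 H
  atom 12: O, bond orders sum to 2 (valence 2) → 0 H
Total hydrogens: 22.

22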